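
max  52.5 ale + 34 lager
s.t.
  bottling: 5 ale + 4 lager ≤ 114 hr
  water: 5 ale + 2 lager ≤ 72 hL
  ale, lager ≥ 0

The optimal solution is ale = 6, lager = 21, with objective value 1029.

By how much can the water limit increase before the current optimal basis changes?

Binding constraints: bottling, water. The basis is B = [[5,4],[5,2]] with det -10.
Per unit increase in water, x* moves by d = (0.4, -0.5).
The basis stays optimal until lager reaches 0; allowable increase = 42 hL.

42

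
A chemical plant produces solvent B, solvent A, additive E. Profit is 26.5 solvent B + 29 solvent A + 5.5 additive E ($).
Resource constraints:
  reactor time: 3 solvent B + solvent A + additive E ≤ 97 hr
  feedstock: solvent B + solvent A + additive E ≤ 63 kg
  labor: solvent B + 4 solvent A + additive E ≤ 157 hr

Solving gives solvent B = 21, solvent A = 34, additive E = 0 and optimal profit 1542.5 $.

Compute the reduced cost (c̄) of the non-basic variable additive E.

Binding: reactor time and labor. Non-binding: feedstock (8 unused).
Slack constraints have shadow price 0 (complementary slackness).
Dual feasibility on the basic columns requires 3·y_reactor time + 1·y_labor = 26.5, 1·y_reactor time + 4·y_labor = 29.
→ y_reactor time = 7 and y_labor = 5.5.
Reduced cost of additive E: c₃ − yᵀa₃ = 5.5 − (7·1 + 5.5·1) = 5.5 − 12.5 = -7.

-7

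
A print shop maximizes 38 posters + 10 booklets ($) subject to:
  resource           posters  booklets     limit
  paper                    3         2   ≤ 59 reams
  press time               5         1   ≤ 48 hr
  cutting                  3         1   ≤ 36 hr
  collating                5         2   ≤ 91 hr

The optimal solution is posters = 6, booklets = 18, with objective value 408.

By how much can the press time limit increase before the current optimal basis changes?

12

Binding constraints: press time, cutting. The basis is B = [[5,1],[3,1]] with det 2.
Per unit increase in press time, x* moves by d = (0.5, -1.5).
The basis stays optimal until booklets reaches 0; allowable increase = 12 hr.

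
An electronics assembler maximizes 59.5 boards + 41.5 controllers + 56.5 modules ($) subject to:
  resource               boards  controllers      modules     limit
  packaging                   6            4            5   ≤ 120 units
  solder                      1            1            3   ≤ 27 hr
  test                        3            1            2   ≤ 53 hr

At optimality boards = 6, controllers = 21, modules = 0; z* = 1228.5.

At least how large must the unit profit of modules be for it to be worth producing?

61.5

Binding: packaging and solder. Non-binding: test (14 unused).
Slack constraints have shadow price 0 (complementary slackness).
From A_Bᵀ y = c: 6·y_packaging + 1·y_solder = 59.5; 4·y_packaging + 1·y_solder = 41.5.
→ y_packaging = 9 and y_solder = 5.5.
modules enters the basis when its profit ≥ yᵀa₃ = 9·5 + 5.5·3 = 61.5.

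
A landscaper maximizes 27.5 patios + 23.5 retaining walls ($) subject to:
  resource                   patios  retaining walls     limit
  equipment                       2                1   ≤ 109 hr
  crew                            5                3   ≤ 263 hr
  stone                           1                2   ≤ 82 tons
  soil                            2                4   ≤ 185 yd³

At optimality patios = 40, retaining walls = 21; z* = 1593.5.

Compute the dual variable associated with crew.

4.5

Binding: crew and stone. Non-binding: equipment (8 unused), soil (21 unused).
Slack constraints have shadow price 0 (complementary slackness).
From A_Bᵀ y = c: 5·y_crew + 1·y_stone = 27.5; 3·y_crew + 2·y_stone = 23.5.
→ y_crew = 4.5 and y_stone = 5.
Shadow price of crew = 4.5.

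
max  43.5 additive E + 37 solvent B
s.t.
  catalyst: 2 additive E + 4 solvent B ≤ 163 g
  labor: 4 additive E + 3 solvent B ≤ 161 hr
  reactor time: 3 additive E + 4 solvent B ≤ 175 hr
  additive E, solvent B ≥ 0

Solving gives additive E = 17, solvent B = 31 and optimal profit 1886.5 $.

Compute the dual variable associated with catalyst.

0

At the optimum: catalyst uses 158 of 163 (slack = 5); labor uses 161 of 161 (binding); reactor time uses 175 of 175 (binding).
Since catalyst is not tight, its dual is 0.
From A_Bᵀ y = c: 4·y_labor + 3·y_reactor time = 43.5; 3·y_labor + 4·y_reactor time = 37.
This yields shadow prices y_labor = 9, y_reactor time = 2.5.
Shadow price of catalyst = 0.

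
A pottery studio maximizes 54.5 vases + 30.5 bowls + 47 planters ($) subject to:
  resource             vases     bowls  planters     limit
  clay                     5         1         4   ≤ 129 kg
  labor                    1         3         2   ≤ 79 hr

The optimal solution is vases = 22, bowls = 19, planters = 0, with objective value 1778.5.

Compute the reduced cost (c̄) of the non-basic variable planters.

-5

Check each constraint at x*: clay 129/129 (tight); labor 79/79 (tight).
Dual feasibility on the basic columns requires 5·y_clay + 1·y_labor = 54.5, 1·y_clay + 3·y_labor = 30.5.
Solving: y_clay = 9.5, y_labor = 7.
Reduced cost of planters: c₃ − yᵀa₃ = 47 − (9.5·4 + 7·2) = 47 − 52 = -5.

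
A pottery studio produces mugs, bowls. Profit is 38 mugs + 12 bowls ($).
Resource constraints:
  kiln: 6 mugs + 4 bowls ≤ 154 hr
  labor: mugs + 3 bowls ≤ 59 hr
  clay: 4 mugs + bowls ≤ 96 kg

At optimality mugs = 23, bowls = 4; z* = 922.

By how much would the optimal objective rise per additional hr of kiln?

1

Binding: kiln and clay. Non-binding: labor (24 unused).
Slack constraints have shadow price 0 (complementary slackness).
From A_Bᵀ y = c: 6·y_kiln + 4·y_clay = 38; 4·y_kiln + 1·y_clay = 12.
This yields shadow prices y_kiln = 1, y_clay = 8.
Shadow price of kiln = 1.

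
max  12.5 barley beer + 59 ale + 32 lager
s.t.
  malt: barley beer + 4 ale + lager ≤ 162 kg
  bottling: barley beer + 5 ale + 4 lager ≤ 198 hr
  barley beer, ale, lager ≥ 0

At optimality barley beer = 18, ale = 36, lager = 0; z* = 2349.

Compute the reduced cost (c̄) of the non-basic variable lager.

At the optimum: malt uses 162 of 162 (binding); bottling uses 198 of 198 (binding).
Dual feasibility on the basic columns requires 1·y_malt + 1·y_bottling = 12.5, 4·y_malt + 5·y_bottling = 59.
Solving: y_malt = 3.5, y_bottling = 9.
Reduced cost of lager: c₃ − yᵀa₃ = 32 − (3.5·1 + 9·4) = 32 − 39.5 = -7.5.

-7.5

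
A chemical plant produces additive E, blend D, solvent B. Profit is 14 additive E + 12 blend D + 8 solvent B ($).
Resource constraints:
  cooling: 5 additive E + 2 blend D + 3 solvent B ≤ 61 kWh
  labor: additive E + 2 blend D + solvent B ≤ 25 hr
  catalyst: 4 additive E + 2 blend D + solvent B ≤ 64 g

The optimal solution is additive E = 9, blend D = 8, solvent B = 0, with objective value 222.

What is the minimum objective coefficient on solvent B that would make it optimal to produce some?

At the optimum: cooling uses 61 of 61 (binding); labor uses 25 of 25 (binding); catalyst uses 52 of 64 (slack = 12).
Slack constraints have shadow price 0 (complementary slackness).
The binding rows give the dual system: 5·y_cooling + 1·y_labor = 14 and 2·y_cooling + 2·y_labor = 12.
Solving: y_cooling = 2, y_labor = 4.
solvent B enters the basis when its profit ≥ yᵀa₃ = 2·3 + 4·1 = 10.

10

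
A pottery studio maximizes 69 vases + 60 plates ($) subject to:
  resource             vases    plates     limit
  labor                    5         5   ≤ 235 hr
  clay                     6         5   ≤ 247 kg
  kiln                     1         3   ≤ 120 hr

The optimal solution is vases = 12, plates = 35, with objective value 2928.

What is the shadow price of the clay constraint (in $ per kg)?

9

Check each constraint at x*: labor 235/235 (tight); clay 247/247 (tight); kiln 117/120 (slack 3).
Since kiln is not tight, its dual is 0.
From A_Bᵀ y = c: 5·y_labor + 6·y_clay = 69; 5·y_labor + 5·y_clay = 60.
Solving: y_labor = 3, y_clay = 9.
Shadow price of clay = 9.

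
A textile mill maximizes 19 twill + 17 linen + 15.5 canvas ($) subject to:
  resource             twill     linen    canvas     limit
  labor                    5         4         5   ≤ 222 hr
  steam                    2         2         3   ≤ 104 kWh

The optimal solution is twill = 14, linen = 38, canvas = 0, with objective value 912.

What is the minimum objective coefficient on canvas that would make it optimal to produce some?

23.5

Check each constraint at x*: labor 222/222 (tight); steam 104/104 (tight).
From A_Bᵀ y = c: 5·y_labor + 2·y_steam = 19; 4·y_labor + 2·y_steam = 17.
This yields shadow prices y_labor = 2, y_steam = 4.5.
canvas enters the basis when its profit ≥ yᵀa₃ = 2·5 + 4.5·3 = 23.5.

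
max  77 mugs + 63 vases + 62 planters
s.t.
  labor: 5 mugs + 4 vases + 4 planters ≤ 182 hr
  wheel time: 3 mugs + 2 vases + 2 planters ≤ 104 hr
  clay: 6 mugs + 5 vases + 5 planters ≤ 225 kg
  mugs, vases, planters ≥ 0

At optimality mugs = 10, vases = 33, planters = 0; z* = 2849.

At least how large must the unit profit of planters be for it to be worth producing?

63

At the optimum: labor uses 182 of 182 (binding); wheel time uses 96 of 104 (slack = 8); clay uses 225 of 225 (binding).
Slack constraints have shadow price 0 (complementary slackness).
Dual feasibility on the basic columns requires 5·y_labor + 6·y_clay = 77, 4·y_labor + 5·y_clay = 63.
Solving: y_labor = 7, y_clay = 7.
planters enters the basis when its profit ≥ yᵀa₃ = 7·4 + 7·5 = 63.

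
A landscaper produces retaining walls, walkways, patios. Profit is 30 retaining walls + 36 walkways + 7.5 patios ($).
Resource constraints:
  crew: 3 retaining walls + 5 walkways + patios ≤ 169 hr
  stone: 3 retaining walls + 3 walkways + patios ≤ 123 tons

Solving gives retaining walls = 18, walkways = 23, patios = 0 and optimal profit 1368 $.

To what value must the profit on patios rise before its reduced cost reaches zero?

10

At the optimum: crew uses 169 of 169 (binding); stone uses 123 of 123 (binding).
From A_Bᵀ y = c: 3·y_crew + 3·y_stone = 30; 5·y_crew + 3·y_stone = 36.
This yields shadow prices y_crew = 3, y_stone = 7.
patios enters the basis when its profit ≥ yᵀa₃ = 3·1 + 7·1 = 10.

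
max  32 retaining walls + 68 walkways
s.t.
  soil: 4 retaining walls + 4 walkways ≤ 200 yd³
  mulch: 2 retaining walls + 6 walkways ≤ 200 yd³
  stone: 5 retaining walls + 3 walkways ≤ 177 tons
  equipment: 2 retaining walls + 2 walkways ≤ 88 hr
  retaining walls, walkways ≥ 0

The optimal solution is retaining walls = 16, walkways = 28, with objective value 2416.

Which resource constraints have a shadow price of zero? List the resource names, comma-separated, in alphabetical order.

soil: 176/200 (slack 24)
mulch: 200/200 (binding)
stone: 164/177 (slack 13)
equipment: 88/88 (binding)
By complementary slackness, a constraint with positive slack has shadow price 0 → soil, stone.

soil, stone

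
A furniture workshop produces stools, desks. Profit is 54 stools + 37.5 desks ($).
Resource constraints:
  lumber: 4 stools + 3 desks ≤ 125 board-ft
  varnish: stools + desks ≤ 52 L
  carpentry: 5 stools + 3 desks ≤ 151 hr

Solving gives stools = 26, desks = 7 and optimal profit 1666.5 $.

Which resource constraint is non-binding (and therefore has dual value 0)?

lumber: 125/125 (binding)
varnish: 33/52 (slack 19)
carpentry: 151/151 (binding)
By complementary slackness, a constraint with positive slack has shadow price 0 → varnish.

varnish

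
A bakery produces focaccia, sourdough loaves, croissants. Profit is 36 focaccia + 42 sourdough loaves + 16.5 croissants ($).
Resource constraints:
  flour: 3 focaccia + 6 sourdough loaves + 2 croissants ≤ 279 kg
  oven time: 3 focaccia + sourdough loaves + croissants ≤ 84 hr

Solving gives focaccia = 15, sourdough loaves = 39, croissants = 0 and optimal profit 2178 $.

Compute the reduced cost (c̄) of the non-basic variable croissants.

Both flour and oven time are binding at x*.
From A_Bᵀ y = c: 3·y_flour + 3·y_oven time = 36; 6·y_flour + 1·y_oven time = 42.
→ y_flour = 6 and y_oven time = 6.
Reduced cost of croissants: c₃ − yᵀa₃ = 16.5 − (6·2 + 6·1) = 16.5 − 18 = -1.5.

-1.5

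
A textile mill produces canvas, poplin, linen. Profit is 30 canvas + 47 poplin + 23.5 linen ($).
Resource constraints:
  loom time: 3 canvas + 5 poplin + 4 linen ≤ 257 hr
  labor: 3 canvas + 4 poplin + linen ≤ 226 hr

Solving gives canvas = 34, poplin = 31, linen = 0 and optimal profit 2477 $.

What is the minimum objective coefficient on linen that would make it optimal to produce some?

Both loom time and labor are binding at x*.
From A_Bᵀ y = c: 3·y_loom time + 3·y_labor = 30; 5·y_loom time + 4·y_labor = 47.
Solving: y_loom time = 7, y_labor = 3.
linen enters the basis when its profit ≥ yᵀa₃ = 7·4 + 3·1 = 31.

31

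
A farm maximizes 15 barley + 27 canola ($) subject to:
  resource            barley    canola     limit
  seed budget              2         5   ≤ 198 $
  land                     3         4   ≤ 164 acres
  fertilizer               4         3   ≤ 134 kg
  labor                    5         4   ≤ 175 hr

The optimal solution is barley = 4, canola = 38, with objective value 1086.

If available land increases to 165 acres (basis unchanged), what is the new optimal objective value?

At the optimum: seed budget uses 198 of 198 (binding); land uses 164 of 164 (binding); fertilizer uses 130 of 134 (slack = 4); labor uses 172 of 175 (slack = 3).
Since fertilizer, labor are not tight, their duals are 0.
The binding rows give the dual system: 2·y_seed budget + 3·y_land = 15 and 5·y_seed budget + 4·y_land = 27.
Solving: y_seed budget = 3, y_land = 3.
Δz = y_land·Δb = 3 × (1) = 3, so new z* = 1086 + 3 = 1089.

1089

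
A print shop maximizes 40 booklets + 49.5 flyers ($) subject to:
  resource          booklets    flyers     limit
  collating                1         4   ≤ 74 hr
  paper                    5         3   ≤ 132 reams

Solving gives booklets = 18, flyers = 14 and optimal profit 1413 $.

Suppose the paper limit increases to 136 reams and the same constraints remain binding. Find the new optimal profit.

1439

At the optimum: collating uses 74 of 74 (binding); paper uses 132 of 132 (binding).
From A_Bᵀ y = c: 1·y_collating + 5·y_paper = 40; 4·y_collating + 3·y_paper = 49.5.
→ y_collating = 7.5 and y_paper = 6.5.
Δz = y_paper·Δb = 6.5 × (4) = 26, so new z* = 1413 + 26 = 1439.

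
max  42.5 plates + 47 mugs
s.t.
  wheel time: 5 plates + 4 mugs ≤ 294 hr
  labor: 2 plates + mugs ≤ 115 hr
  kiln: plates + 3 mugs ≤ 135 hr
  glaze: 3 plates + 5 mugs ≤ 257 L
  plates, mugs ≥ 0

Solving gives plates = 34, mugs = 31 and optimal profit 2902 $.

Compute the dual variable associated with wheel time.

5.5

Check each constraint at x*: wheel time 294/294 (tight); labor 99/115 (slack 16); kiln 127/135 (slack 8); glaze 257/257 (tight).
Since labor, kiln are not tight, their duals are 0.
Dual feasibility on the basic columns requires 5·y_wheel time + 3·y_glaze = 42.5, 4·y_wheel time + 5·y_glaze = 47.
→ y_wheel time = 5.5 and y_glaze = 5.
Shadow price of wheel time = 5.5.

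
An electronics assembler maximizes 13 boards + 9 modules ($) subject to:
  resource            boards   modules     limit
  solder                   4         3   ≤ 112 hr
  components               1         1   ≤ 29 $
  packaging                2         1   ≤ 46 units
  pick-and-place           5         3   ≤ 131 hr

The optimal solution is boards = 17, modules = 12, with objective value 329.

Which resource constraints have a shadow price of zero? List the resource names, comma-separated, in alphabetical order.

pick-and-place, solder

solder: 104/112 (slack 8)
components: 29/29 (binding)
packaging: 46/46 (binding)
pick-and-place: 121/131 (slack 10)
By complementary slackness, a constraint with positive slack has shadow price 0 → pick-and-place, solder.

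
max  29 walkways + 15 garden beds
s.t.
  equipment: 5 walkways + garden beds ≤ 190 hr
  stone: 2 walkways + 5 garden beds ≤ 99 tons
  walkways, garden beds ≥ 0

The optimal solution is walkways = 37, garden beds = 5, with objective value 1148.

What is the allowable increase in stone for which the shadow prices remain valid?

Binding constraints: equipment, stone. The basis is B = [[5,1],[2,5]] with det 23.
Per unit increase in stone, x* moves by d = (-0.0435, 0.2174).
The basis stays optimal until walkways reaches 0; allowable increase = 851 tons.

851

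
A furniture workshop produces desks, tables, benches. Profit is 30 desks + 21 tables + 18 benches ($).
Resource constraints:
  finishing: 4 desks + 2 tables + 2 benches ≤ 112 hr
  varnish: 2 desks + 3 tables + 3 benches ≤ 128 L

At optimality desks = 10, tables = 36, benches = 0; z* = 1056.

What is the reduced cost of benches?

-3

Check each constraint at x*: finishing 112/112 (tight); varnish 128/128 (tight).
Dual feasibility on the basic columns requires 4·y_finishing + 2·y_varnish = 30, 2·y_finishing + 3·y_varnish = 21.
This yields shadow prices y_finishing = 6, y_varnish = 3.
Reduced cost of benches: c₃ − yᵀa₃ = 18 − (6·2 + 3·3) = 18 − 21 = -3.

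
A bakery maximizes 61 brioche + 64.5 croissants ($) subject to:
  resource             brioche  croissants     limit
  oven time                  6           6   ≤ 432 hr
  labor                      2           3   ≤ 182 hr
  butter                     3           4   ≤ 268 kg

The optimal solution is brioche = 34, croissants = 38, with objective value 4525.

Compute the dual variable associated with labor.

3.5

Check each constraint at x*: oven time 432/432 (tight); labor 182/182 (tight); butter 254/268 (slack 14).
Since butter is not tight, its dual is 0.
The binding rows give the dual system: 6·y_oven time + 2·y_labor = 61 and 6·y_oven time + 3·y_labor = 64.5.
→ y_oven time = 9 and y_labor = 3.5.
Shadow price of labor = 3.5.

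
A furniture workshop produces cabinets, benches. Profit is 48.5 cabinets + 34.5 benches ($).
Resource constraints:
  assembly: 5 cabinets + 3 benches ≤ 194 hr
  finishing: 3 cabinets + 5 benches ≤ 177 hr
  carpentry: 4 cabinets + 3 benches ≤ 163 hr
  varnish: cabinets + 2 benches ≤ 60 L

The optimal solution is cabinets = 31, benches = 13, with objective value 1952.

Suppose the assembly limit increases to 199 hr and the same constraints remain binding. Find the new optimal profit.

1964.5

Check each constraint at x*: assembly 194/194 (tight); finishing 158/177 (slack 19); carpentry 163/163 (tight); varnish 57/60 (slack 3).
Slack constraints have shadow price 0 (complementary slackness).
Dual feasibility on the basic columns requires 5·y_assembly + 4·y_carpentry = 48.5, 3·y_assembly + 3·y_carpentry = 34.5.
→ y_assembly = 2.5 and y_carpentry = 9.
Δz = y_assembly·Δb = 2.5 × (5) = 12.5, so new z* = 1952 + 12.5 = 1964.5.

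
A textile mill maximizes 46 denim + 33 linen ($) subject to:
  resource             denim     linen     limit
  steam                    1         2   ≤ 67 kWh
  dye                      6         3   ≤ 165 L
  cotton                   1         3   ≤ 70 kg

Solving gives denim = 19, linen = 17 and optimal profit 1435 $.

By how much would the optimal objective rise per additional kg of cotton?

Check each constraint at x*: steam 53/67 (slack 14); dye 165/165 (tight); cotton 70/70 (tight).
Slack constraints have shadow price 0 (complementary slackness).
From A_Bᵀ y = c: 6·y_dye + 1·y_cotton = 46; 3·y_dye + 3·y_cotton = 33.
Solving: y_dye = 7, y_cotton = 4.
Shadow price of cotton = 4.

4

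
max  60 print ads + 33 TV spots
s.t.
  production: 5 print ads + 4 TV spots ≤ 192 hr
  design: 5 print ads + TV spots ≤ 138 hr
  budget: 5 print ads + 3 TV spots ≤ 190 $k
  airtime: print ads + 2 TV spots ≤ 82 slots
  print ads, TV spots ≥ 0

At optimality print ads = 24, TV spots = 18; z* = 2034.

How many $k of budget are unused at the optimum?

16

budget used = 5·24 + 3·18 = 174; slack = 190 − 174 = 16.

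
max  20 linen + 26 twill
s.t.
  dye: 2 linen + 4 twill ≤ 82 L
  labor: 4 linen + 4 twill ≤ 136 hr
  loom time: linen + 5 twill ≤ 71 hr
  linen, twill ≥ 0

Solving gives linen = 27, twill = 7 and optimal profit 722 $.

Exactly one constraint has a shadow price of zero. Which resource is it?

loom time

dye: 82/82 (binding)
labor: 136/136 (binding)
loom time: 62/71 (slack 9)
By complementary slackness, a constraint with positive slack has shadow price 0 → loom time.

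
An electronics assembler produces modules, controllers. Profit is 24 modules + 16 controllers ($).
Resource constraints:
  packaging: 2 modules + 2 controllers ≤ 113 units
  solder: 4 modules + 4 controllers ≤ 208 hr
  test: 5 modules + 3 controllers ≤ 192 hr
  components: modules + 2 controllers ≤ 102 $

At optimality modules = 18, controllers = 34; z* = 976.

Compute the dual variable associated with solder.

Binding: solder and test. Non-binding: packaging (9 unused), components (16 unused).
Since packaging, components are not tight, their duals are 0.
The binding rows give the dual system: 4·y_solder + 5·y_test = 24 and 4·y_solder + 3·y_test = 16.
→ y_solder = 1 and y_test = 4.
Shadow price of solder = 1.

1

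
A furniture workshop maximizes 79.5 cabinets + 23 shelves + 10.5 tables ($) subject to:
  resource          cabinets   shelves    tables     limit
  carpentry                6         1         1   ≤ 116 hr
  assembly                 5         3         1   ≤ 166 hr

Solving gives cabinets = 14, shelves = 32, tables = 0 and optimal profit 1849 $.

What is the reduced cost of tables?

Both carpentry and assembly are binding at x*.
The binding rows give the dual system: 6·y_carpentry + 5·y_assembly = 79.5 and 1·y_carpentry + 3·y_assembly = 23.
→ y_carpentry = 9.5 and y_assembly = 4.5.
Reduced cost of tables: c₃ − yᵀa₃ = 10.5 − (9.5·1 + 4.5·1) = 10.5 − 14 = -3.5.

-3.5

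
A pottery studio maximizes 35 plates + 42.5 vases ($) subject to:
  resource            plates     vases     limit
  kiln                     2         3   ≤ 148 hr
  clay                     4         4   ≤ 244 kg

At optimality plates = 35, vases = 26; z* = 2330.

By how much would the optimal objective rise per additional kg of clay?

5

Both kiln and clay are binding at x*.
Dual feasibility on the basic columns requires 2·y_kiln + 4·y_clay = 35, 3·y_kiln + 4·y_clay = 42.5.
→ y_kiln = 7.5 and y_clay = 5.
Shadow price of clay = 5.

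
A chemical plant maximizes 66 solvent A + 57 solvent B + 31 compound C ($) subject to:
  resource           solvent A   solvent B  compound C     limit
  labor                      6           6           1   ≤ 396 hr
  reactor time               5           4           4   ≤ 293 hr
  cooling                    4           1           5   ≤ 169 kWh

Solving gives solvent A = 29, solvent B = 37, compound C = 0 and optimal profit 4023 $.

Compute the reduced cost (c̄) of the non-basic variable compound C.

-8.5

At the optimum: labor uses 396 of 396 (binding); reactor time uses 293 of 293 (binding); cooling uses 153 of 169 (slack = 16).
Slack constraints have shadow price 0 (complementary slackness).
The binding rows give the dual system: 6·y_labor + 5·y_reactor time = 66 and 6·y_labor + 4·y_reactor time = 57.
→ y_labor = 3.5 and y_reactor time = 9.
Reduced cost of compound C: c₃ − yᵀa₃ = 31 − (3.5·1 + 9·4) = 31 − 39.5 = -8.5.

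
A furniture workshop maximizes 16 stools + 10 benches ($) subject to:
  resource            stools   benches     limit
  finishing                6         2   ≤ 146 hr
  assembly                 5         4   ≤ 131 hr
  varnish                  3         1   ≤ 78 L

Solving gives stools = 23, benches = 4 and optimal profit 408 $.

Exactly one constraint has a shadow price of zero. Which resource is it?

finishing: 146/146 (binding)
assembly: 131/131 (binding)
varnish: 73/78 (slack 5)
By complementary slackness, a constraint with positive slack has shadow price 0 → varnish.

varnish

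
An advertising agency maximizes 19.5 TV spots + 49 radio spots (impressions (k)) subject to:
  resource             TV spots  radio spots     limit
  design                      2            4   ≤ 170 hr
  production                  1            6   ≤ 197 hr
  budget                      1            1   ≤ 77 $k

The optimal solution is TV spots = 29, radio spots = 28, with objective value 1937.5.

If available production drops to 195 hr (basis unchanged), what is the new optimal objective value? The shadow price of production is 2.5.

1932.5

Δb = -2, so new z* = 1937.5 + (2.5)·(-2) = 1937.5 − 5 = 1932.5.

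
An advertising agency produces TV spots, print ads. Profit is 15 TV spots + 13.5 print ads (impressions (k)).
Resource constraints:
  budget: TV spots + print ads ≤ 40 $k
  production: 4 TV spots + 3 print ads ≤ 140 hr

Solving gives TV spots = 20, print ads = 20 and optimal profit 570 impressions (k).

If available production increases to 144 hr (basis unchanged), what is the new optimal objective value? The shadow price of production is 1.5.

Δb = 4, so new z* = 570 + (1.5)·(4) = 570 + 6 = 576.

576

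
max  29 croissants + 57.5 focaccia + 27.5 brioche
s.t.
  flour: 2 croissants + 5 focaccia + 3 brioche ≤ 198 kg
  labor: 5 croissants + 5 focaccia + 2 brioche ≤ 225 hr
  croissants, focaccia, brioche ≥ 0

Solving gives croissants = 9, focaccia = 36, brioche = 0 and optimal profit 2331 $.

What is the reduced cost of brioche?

-5

Both flour and labor are binding at x*.
The binding rows give the dual system: 2·y_flour + 5·y_labor = 29 and 5·y_flour + 5·y_labor = 57.5.
This yields shadow prices y_flour = 9.5, y_labor = 2.
Reduced cost of brioche: c₃ − yᵀa₃ = 27.5 − (9.5·3 + 2·2) = 27.5 − 32.5 = -5.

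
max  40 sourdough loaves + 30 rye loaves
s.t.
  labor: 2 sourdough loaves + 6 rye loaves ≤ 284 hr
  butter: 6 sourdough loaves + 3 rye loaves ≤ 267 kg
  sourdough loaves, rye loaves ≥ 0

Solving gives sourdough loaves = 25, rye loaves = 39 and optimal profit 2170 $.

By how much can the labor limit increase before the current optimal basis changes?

Binding constraints: labor, butter. The basis is B = [[2,6],[6,3]] with det -30.
Per unit increase in labor, x* moves by d = (-0.1, 0.2).
The basis stays optimal until sourdough loaves reaches 0; allowable increase = 250 hr.

250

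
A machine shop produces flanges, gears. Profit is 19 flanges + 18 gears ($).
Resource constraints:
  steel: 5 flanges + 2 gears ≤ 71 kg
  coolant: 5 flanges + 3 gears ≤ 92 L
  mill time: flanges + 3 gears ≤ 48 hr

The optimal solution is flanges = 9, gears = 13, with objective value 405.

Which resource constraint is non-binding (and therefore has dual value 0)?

steel: 71/71 (binding)
coolant: 84/92 (slack 8)
mill time: 48/48 (binding)
By complementary slackness, a constraint with positive slack has shadow price 0 → coolant.

coolant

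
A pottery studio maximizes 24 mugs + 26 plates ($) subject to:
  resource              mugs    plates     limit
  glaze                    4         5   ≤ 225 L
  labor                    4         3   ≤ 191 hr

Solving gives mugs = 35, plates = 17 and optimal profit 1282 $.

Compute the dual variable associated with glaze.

4

Check each constraint at x*: glaze 225/225 (tight); labor 191/191 (tight).
Dual feasibility on the basic columns requires 4·y_glaze + 4·y_labor = 24, 5·y_glaze + 3·y_labor = 26.
→ y_glaze = 4 and y_labor = 2.
Shadow price of glaze = 4.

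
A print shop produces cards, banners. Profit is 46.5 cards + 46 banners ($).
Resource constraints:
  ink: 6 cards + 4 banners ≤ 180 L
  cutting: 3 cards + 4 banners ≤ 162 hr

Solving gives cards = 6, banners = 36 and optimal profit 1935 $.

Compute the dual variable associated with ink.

Both ink and cutting are binding at x*.
The binding rows give the dual system: 6·y_ink + 3·y_cutting = 46.5 and 4·y_ink + 4·y_cutting = 46.
Solving: y_ink = 4, y_cutting = 7.5.
Shadow price of ink = 4.

4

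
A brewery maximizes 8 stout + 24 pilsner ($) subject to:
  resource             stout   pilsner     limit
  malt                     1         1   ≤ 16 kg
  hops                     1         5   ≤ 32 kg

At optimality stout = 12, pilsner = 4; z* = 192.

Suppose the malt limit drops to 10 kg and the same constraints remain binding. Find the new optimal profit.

168

Check each constraint at x*: malt 16/16 (tight); hops 32/32 (tight).
From A_Bᵀ y = c: 1·y_malt + 1·y_hops = 8; 1·y_malt + 5·y_hops = 24.
Solving: y_malt = 4, y_hops = 4.
Δz = y_malt·Δb = 4 × (-6) = -24, so new z* = 192 − 24 = 168.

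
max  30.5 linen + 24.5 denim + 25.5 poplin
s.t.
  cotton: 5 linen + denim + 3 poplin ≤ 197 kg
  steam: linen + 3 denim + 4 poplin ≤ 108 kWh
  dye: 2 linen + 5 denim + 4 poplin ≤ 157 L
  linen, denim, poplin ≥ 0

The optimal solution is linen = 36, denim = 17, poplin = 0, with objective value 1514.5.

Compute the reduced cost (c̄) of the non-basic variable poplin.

At the optimum: cotton uses 197 of 197 (binding); steam uses 87 of 108 (slack = 21); dye uses 157 of 157 (binding).
By complementary slackness, y = 0 for the non-binding constraint.
Dual feasibility on the basic columns requires 5·y_cotton + 2·y_dye = 30.5, 1·y_cotton + 5·y_dye = 24.5.
This yields shadow prices y_cotton = 4.5, y_dye = 4.
Reduced cost of poplin: c₃ − yᵀa₃ = 25.5 − (4.5·3 + 4·4) = 25.5 − 29.5 = -4.

-4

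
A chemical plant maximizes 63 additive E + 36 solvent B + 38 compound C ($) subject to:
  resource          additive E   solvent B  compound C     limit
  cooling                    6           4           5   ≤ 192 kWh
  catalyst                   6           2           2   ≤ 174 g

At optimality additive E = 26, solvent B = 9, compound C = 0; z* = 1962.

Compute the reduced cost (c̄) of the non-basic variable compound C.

-5.5

At the optimum: cooling uses 192 of 192 (binding); catalyst uses 174 of 174 (binding).
From A_Bᵀ y = c: 6·y_cooling + 6·y_catalyst = 63; 4·y_cooling + 2·y_catalyst = 36.
→ y_cooling = 7.5 and y_catalyst = 3.
Reduced cost of compound C: c₃ − yᵀa₃ = 38 − (7.5·5 + 3·2) = 38 − 43.5 = -5.5.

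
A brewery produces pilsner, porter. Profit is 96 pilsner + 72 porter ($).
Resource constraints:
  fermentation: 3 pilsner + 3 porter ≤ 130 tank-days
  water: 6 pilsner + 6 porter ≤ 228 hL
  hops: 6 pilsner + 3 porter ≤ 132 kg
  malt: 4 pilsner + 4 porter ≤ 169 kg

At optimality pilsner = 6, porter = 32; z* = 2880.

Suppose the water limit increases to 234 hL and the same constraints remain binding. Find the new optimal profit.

2928

Check each constraint at x*: fermentation 114/130 (slack 16); water 228/228 (tight); hops 132/132 (tight); malt 152/169 (slack 17).
Slack constraints have shadow price 0 (complementary slackness).
Dual feasibility on the basic columns requires 6·y_water + 6·y_hops = 96, 6·y_water + 3·y_hops = 72.
This yields shadow prices y_water = 8, y_hops = 8.
Δz = y_water·Δb = 8 × (6) = 48, so new z* = 2880 + 48 = 2928.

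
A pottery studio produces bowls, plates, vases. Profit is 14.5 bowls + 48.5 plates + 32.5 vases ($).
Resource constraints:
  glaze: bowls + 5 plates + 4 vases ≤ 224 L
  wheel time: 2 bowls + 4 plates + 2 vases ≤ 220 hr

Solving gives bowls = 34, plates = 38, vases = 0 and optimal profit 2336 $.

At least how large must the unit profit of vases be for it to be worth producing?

34

Check each constraint at x*: glaze 224/224 (tight); wheel time 220/220 (tight).
Dual feasibility on the basic columns requires 1·y_glaze + 2·y_wheel time = 14.5, 5·y_glaze + 4·y_wheel time = 48.5.
This yields shadow prices y_glaze = 6.5, y_wheel time = 4.
vases enters the basis when its profit ≥ yᵀa₃ = 6.5·4 + 4·2 = 34.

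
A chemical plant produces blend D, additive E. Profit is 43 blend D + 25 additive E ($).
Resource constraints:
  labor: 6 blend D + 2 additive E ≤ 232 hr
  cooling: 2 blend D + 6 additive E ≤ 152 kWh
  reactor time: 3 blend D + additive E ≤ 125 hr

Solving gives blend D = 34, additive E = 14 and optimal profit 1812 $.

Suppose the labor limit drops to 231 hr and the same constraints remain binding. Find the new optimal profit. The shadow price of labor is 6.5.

1805.5

Δb = -1, so new z* = 1812 + (6.5)·(-1) = 1812 − 6.5 = 1805.5.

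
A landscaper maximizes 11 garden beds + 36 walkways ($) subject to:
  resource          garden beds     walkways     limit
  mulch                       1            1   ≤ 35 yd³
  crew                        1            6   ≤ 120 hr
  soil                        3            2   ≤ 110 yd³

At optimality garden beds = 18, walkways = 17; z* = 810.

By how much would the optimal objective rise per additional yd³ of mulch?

6

At the optimum: mulch uses 35 of 35 (binding); crew uses 120 of 120 (binding); soil uses 88 of 110 (slack = 22).
By complementary slackness, y = 0 for the non-binding constraint.
From A_Bᵀ y = c: 1·y_mulch + 1·y_crew = 11; 1·y_mulch + 6·y_crew = 36.
This yields shadow prices y_mulch = 6, y_crew = 5.
Shadow price of mulch = 6.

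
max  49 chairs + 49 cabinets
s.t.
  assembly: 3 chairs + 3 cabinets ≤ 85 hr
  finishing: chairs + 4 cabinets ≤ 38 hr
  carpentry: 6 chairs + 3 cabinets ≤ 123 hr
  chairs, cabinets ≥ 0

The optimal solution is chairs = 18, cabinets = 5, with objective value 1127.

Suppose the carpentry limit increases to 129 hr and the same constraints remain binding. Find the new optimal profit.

1169

Check each constraint at x*: assembly 69/85 (slack 16); finishing 38/38 (tight); carpentry 123/123 (tight).
By complementary slackness, y = 0 for the non-binding constraint.
The binding rows give the dual system: 1·y_finishing + 6·y_carpentry = 49 and 4·y_finishing + 3·y_carpentry = 49.
This yields shadow prices y_finishing = 7, y_carpentry = 7.
Δz = y_carpentry·Δb = 7 × (6) = 42, so new z* = 1127 + 42 = 1169.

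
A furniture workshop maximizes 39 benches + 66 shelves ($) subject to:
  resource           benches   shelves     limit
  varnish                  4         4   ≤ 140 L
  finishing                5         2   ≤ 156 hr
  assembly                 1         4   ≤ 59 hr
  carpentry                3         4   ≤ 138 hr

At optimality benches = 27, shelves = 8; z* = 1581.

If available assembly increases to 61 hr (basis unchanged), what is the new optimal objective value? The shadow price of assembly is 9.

Δb = 2, so new z* = 1581 + (9)·(2) = 1581 + 18 = 1599.

1599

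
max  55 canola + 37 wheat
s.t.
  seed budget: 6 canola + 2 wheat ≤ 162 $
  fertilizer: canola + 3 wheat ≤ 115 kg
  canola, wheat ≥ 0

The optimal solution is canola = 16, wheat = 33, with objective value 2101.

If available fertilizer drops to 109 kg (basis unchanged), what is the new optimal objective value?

Check each constraint at x*: seed budget 162/162 (tight); fertilizer 115/115 (tight).
From A_Bᵀ y = c: 6·y_seed budget + 1·y_fertilizer = 55; 2·y_seed budget + 3·y_fertilizer = 37.
Solving: y_seed budget = 8, y_fertilizer = 7.
Δz = y_fertilizer·Δb = 7 × (-6) = -42, so new z* = 2101 − 42 = 2059.

2059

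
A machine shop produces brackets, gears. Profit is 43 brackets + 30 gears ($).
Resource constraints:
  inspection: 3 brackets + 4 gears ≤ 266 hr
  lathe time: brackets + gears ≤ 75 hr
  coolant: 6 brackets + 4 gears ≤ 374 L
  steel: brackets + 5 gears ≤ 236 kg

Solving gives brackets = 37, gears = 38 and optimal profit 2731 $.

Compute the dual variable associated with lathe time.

Check each constraint at x*: inspection 263/266 (slack 3); lathe time 75/75 (tight); coolant 374/374 (tight); steel 227/236 (slack 9).
Slack constraints have shadow price 0 (complementary slackness).
The binding rows give the dual system: 1·y_lathe time + 6·y_coolant = 43 and 1·y_lathe time + 4·y_coolant = 30.
This yields shadow prices y_lathe time = 4, y_coolant = 6.5.
Shadow price of lathe time = 4.

4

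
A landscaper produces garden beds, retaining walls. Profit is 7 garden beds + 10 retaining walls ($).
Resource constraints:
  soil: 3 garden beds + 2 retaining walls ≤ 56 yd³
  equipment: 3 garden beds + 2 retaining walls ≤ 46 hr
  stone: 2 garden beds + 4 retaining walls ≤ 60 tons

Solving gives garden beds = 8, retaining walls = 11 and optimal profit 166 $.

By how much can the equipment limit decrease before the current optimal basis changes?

16

Binding constraints: equipment, stone. The basis is B = [[3,2],[2,4]] with det 8.
Per unit decrease in equipment, x* moves by d = (-0.5, 0.25).
The basis stays optimal until garden beds reaches 0; allowable decrease = 16 hr.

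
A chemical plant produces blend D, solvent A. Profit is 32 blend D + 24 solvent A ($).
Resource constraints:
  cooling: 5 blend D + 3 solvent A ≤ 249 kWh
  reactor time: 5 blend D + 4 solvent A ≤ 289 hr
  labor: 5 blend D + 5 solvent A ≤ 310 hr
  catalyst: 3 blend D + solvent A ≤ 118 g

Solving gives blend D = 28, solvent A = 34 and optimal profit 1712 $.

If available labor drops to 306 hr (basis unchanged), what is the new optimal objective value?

At the optimum: cooling uses 242 of 249 (slack = 7); reactor time uses 276 of 289 (slack = 13); labor uses 310 of 310 (binding); catalyst uses 118 of 118 (binding).
Since cooling, reactor time are not tight, their duals are 0.
From A_Bᵀ y = c: 5·y_labor + 3·y_catalyst = 32; 5·y_labor + 1·y_catalyst = 24.
This yields shadow prices y_labor = 4, y_catalyst = 4.
Δz = y_labor·Δb = 4 × (-4) = -16, so new z* = 1712 − 16 = 1696.

1696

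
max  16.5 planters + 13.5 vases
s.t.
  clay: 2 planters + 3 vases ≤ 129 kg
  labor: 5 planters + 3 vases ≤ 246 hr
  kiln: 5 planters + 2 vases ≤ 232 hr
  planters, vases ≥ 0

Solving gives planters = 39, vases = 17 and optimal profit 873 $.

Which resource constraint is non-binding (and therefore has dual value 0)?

kiln

clay: 129/129 (binding)
labor: 246/246 (binding)
kiln: 229/232 (slack 3)
By complementary slackness, a constraint with positive slack has shadow price 0 → kiln.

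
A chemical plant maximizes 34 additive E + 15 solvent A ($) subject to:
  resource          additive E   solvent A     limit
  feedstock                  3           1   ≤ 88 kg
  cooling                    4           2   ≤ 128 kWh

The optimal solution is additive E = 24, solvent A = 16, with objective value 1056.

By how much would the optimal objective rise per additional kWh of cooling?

5.5

Check each constraint at x*: feedstock 88/88 (tight); cooling 128/128 (tight).
The binding rows give the dual system: 3·y_feedstock + 4·y_cooling = 34 and 1·y_feedstock + 2·y_cooling = 15.
Solving: y_feedstock = 4, y_cooling = 5.5.
Shadow price of cooling = 5.5.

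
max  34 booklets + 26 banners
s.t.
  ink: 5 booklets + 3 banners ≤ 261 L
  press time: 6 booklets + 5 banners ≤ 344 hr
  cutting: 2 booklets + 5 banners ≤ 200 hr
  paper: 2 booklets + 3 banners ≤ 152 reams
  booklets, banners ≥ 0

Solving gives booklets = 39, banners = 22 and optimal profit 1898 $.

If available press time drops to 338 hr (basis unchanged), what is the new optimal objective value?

1874

Check each constraint at x*: ink 261/261 (tight); press time 344/344 (tight); cutting 188/200 (slack 12); paper 144/152 (slack 8).
By complementary slackness, y = 0 for the non-binding constraints.
From A_Bᵀ y = c: 5·y_ink + 6·y_press time = 34; 3·y_ink + 5·y_press time = 26.
This yields shadow prices y_ink = 2, y_press time = 4.
Δz = y_press time·Δb = 4 × (-6) = -24, so new z* = 1898 − 24 = 1874.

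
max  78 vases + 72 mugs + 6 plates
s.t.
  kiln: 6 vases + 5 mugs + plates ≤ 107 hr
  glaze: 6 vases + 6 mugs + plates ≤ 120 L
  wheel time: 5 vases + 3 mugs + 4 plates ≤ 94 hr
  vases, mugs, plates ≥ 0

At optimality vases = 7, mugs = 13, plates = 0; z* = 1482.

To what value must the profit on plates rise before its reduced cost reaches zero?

At the optimum: kiln uses 107 of 107 (binding); glaze uses 120 of 120 (binding); wheel time uses 74 of 94 (slack = 20).
Since wheel time is not tight, its dual is 0.
Dual feasibility on the basic columns requires 6·y_kiln + 6·y_glaze = 78, 5·y_kiln + 6·y_glaze = 72.
Solving: y_kiln = 6, y_glaze = 7.
plates enters the basis when its profit ≥ yᵀa₃ = 6·1 + 7·1 = 13.

13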